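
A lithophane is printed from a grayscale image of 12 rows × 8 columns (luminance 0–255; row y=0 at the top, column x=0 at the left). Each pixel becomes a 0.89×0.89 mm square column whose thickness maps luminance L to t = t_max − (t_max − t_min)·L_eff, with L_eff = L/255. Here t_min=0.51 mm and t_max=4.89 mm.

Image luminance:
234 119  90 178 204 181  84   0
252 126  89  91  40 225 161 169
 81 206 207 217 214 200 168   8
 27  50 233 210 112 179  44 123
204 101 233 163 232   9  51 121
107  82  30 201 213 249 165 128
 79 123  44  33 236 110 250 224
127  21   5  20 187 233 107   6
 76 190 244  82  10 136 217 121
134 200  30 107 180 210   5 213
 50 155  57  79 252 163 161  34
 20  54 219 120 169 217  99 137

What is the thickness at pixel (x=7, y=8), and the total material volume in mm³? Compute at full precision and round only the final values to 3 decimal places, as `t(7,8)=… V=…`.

span = t_max - t_min = 4.89 - 0.51 = 4.380
L(7,8) = 121, L_eff = 121/255 = 0.474510
t(7,8) = 4.89 - 4.380·0.474510 = 2.812
Σt over all 12·8 pixels = 1063859/4250 ≈ 250.3197647
V = pitch²·Σt = 0.89²·1063859/4250 = 198.278

t(7,8)=2.812 V=198.278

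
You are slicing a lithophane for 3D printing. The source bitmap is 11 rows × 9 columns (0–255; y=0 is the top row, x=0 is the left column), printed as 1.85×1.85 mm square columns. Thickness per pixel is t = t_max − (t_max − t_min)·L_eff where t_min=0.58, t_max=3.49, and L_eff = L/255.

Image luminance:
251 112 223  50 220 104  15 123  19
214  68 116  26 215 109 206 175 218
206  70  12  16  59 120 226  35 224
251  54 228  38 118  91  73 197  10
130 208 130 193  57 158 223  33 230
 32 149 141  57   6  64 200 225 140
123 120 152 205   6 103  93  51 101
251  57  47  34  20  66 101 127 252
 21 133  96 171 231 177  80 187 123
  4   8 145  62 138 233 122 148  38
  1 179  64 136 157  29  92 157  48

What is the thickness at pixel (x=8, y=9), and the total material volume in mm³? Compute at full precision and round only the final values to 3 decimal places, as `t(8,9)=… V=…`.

t(8,9)=3.056 V=723.318

span = t_max - t_min = 3.49 - 0.58 = 2.910
L(8,9) = 38, L_eff = 38/255 = 0.149020
t(8,9) = 3.49 - 2.910·0.149020 = 3.056
Σt over all 11·9 pixels = 898203/4250 ≈ 211.3418824
V = pitch²·Σt = 1.85²·898203/4250 = 723.318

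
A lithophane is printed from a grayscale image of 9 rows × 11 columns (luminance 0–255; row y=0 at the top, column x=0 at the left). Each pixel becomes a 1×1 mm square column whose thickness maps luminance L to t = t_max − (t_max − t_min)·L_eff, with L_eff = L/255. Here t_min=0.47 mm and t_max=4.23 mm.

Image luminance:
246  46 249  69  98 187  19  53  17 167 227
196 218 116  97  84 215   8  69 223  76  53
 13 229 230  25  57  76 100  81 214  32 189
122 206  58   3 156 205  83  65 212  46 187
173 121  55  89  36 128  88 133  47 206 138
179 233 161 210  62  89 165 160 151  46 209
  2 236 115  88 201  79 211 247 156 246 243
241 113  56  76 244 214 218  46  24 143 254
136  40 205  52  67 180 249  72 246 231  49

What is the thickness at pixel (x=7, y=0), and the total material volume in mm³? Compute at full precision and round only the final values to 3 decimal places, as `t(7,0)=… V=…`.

span = t_max - t_min = 4.23 - 0.47 = 3.760
L(7,0) = 53, L_eff = 53/255 = 0.207843
t(7,0) = 4.23 - 3.760·0.207843 = 3.449
Σt over all 9·11 pixels = 5722579/25500 ≈ 224.4148627
V = pitch²·Σt = 1²·5722579/25500 = 224.415

t(7,0)=3.449 V=224.415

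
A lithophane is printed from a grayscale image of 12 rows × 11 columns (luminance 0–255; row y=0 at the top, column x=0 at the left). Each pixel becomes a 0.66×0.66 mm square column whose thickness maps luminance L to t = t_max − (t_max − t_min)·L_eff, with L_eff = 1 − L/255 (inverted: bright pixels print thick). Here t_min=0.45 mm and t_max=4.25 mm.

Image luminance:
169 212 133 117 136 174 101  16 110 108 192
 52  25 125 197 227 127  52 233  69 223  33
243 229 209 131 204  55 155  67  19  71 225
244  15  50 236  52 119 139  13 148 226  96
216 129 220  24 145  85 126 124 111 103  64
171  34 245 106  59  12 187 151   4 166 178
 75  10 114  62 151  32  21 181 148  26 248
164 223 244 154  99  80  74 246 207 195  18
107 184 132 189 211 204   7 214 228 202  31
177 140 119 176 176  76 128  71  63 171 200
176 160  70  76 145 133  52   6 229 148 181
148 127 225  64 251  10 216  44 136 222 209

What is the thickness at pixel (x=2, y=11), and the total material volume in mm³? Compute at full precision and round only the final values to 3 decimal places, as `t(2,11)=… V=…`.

span = t_max - t_min = 4.25 - 0.45 = 3.800
L(2,11) = 225, L_eff = 1 - 225/255 = 0.117647 (inverted)
t(2,11) = 4.25 - 3.800·0.117647 = 3.803
Σt over all 12·11 pixels = 407152/1275 ≈ 319.3349020
V = pitch²·Σt = 0.66²·407152/1275 = 139.102

t(2,11)=3.803 V=139.102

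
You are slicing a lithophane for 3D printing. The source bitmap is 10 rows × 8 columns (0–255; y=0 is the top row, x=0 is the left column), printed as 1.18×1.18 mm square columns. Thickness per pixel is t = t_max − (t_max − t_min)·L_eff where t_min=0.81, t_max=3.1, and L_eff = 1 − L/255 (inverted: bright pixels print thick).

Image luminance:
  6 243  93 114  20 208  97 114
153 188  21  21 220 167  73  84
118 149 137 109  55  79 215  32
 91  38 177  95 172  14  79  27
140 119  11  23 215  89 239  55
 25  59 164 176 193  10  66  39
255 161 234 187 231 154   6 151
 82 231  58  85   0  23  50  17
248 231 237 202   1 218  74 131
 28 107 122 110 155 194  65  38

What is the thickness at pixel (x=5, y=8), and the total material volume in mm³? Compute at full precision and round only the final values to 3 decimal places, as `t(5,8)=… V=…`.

span = t_max - t_min = 3.1 - 0.81 = 2.290
L(5,8) = 218, L_eff = 1 - 218/255 = 0.145098 (inverted)
t(5,8) = 3.1 - 2.290·0.145098 = 2.768
Σt over all 10·8 pixels = 1870211/12750 ≈ 146.6832157
V = pitch²·Σt = 1.18²·1870211/12750 = 204.242

t(5,8)=2.768 V=204.242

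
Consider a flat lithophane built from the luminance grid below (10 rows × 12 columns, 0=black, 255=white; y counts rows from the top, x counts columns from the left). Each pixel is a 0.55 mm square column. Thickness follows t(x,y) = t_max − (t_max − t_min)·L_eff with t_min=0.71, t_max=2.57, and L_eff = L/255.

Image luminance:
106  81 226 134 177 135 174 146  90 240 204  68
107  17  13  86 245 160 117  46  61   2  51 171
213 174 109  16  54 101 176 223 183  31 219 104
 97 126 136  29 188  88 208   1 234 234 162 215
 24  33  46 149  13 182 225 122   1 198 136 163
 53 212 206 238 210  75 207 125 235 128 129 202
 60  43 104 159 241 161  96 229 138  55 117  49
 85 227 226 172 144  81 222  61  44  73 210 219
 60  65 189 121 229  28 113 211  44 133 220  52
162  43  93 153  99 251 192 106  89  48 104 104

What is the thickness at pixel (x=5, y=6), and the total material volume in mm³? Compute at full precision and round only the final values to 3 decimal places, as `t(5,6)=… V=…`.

t(5,6)=1.396 V=58.837

span = t_max - t_min = 2.57 - 0.71 = 1.860
L(5,6) = 161, L_eff = 161/255 = 0.631373
t(5,6) = 2.57 - 1.860·0.631373 = 1.396
Σt over all 10·12 pixels = 165327/850 ≈ 194.5023529
V = pitch²·Σt = 0.55²·165327/850 = 58.837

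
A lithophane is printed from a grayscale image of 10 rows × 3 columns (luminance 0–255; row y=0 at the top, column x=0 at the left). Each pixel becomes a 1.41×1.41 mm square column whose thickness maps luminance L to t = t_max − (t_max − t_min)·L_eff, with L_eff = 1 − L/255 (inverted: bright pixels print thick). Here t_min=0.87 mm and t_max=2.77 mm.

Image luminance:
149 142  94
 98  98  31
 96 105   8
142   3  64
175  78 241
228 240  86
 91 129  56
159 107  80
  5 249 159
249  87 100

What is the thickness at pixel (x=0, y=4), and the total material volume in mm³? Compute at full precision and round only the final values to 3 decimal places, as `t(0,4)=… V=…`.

span = t_max - t_min = 2.77 - 0.87 = 1.900
L(0,4) = 175, L_eff = 1 - 175/255 = 0.313725 (inverted)
t(0,4) = 2.77 - 1.900·0.313725 = 2.174
Σt over all 10·3 pixels = 22331/425 ≈ 52.5435294
V = pitch²·Σt = 1.41²·22331/425 = 104.462

t(0,4)=2.174 V=104.462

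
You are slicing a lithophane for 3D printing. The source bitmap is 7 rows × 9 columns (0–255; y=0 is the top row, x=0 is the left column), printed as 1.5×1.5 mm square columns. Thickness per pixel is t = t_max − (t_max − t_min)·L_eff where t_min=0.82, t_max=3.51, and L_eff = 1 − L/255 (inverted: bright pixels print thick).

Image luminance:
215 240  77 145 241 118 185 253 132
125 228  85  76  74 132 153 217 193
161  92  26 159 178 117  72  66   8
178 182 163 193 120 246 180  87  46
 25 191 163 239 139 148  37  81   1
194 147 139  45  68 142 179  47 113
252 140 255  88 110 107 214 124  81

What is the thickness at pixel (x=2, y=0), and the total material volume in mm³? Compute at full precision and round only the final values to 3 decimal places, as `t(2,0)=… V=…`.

t(2,0)=1.632 V=321.118

span = t_max - t_min = 3.51 - 0.82 = 2.690
L(2,0) = 77, L_eff = 1 - 77/255 = 0.698039 (inverted)
t(2,0) = 3.51 - 2.690·0.698039 = 1.632
Σt over all 7·9 pixels = 1819669/12750 ≈ 142.7191373
V = pitch²·Σt = 1.5²·1819669/12750 = 321.118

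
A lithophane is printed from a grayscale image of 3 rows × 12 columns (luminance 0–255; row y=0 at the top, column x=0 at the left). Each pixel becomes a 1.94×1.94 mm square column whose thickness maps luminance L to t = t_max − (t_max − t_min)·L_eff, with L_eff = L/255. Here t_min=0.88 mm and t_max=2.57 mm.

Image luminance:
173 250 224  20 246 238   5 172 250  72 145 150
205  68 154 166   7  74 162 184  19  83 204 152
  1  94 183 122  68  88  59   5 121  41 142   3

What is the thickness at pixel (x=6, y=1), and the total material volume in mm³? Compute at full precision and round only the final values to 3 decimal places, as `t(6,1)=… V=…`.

t(6,1)=1.496 V=239.706

span = t_max - t_min = 2.57 - 0.88 = 1.690
L(6,1) = 162, L_eff = 162/255 = 0.635294
t(6,1) = 2.57 - 1.690·0.635294 = 1.496
Σt over all 3·12 pixels = 54137/850 ≈ 63.6905882
V = pitch²·Σt = 1.94²·54137/850 = 239.706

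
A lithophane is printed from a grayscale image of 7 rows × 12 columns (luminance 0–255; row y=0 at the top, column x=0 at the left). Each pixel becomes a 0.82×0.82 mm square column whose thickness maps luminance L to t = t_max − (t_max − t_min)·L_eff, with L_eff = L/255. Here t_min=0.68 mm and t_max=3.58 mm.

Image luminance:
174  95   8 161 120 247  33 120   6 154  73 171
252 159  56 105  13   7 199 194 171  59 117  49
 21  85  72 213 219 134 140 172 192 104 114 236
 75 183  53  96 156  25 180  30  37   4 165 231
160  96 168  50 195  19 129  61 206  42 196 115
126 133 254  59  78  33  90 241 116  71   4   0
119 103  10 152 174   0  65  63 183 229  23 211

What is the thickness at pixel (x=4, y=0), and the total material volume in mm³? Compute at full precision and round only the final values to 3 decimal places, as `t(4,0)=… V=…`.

span = t_max - t_min = 3.58 - 0.68 = 2.900
L(4,0) = 120, L_eff = 120/255 = 0.470588
t(4,0) = 3.58 - 2.900·0.470588 = 2.215
Σt over all 7·12 pixels = 16229/85 ≈ 190.9294118
V = pitch²·Σt = 0.82²·16229/85 = 128.381

t(4,0)=2.215 V=128.381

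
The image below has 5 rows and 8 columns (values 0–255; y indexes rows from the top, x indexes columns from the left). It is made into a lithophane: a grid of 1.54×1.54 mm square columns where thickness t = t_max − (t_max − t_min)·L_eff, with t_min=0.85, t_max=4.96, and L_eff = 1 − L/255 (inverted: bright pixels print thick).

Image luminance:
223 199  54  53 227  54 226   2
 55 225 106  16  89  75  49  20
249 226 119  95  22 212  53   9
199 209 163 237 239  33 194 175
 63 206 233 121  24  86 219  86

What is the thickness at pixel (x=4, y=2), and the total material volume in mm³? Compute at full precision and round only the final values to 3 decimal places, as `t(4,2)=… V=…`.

t(4,2)=1.205 V=277.300

span = t_max - t_min = 4.96 - 0.85 = 4.110
L(4,2) = 22, L_eff = 1 - 22/255 = 0.913725 (inverted)
t(4,2) = 4.96 - 4.110·0.913725 = 1.205
Σt over all 5·8 pixels = 198773/1700 ≈ 116.9252941
V = pitch²·Σt = 1.54²·198773/1700 = 277.300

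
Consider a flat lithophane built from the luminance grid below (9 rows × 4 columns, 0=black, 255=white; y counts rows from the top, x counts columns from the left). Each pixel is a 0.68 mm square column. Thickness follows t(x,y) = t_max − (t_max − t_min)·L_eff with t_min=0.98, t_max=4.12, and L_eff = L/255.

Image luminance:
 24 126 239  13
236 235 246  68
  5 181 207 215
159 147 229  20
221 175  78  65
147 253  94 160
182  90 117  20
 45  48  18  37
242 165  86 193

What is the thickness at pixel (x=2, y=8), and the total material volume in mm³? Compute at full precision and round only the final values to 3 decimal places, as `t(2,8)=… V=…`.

t(2,8)=3.061 V=41.332

span = t_max - t_min = 4.12 - 0.98 = 3.140
L(2,8) = 86, L_eff = 86/255 = 0.337255
t(2,8) = 4.12 - 3.140·0.337255 = 3.061
Σt over all 9·4 pixels = 569839/6375 ≈ 89.3865098
V = pitch²·Σt = 0.68²·569839/6375 = 41.332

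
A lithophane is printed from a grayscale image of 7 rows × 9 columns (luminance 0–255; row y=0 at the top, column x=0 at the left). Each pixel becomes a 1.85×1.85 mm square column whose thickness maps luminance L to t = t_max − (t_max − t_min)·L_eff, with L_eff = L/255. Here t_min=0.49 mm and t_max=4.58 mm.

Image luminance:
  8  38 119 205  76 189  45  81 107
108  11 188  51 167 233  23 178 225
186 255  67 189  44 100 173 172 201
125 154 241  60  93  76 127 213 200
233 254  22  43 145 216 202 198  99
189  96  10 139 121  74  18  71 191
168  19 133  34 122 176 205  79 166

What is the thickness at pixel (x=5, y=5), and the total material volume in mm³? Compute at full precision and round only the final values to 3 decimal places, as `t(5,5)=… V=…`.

t(5,5)=3.393 V=540.085

span = t_max - t_min = 4.58 - 0.49 = 4.090
L(5,5) = 74, L_eff = 74/255 = 0.290196
t(5,5) = 4.58 - 4.090·0.290196 = 3.393
Σt over all 7·9 pixels = 1341337/8500 ≈ 157.8043529
V = pitch²·Σt = 1.85²·1341337/8500 = 540.085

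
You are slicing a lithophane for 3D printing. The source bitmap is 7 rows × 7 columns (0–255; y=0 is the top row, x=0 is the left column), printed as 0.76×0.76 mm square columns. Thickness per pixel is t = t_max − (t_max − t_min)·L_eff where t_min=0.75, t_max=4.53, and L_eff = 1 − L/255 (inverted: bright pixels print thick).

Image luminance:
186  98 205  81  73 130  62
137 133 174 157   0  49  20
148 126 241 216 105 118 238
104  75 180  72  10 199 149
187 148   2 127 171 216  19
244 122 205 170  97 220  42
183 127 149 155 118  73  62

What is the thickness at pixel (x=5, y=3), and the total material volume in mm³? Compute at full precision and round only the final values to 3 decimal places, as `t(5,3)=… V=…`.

span = t_max - t_min = 4.53 - 0.75 = 3.780
L(5,3) = 199, L_eff = 1 - 199/255 = 0.219608 (inverted)
t(5,3) = 4.53 - 3.780·0.219608 = 3.700
Σt over all 7·7 pixels = 1109073/8500 ≈ 130.4791765
V = pitch²·Σt = 0.76²·1109073/8500 = 75.365

t(5,3)=3.700 V=75.365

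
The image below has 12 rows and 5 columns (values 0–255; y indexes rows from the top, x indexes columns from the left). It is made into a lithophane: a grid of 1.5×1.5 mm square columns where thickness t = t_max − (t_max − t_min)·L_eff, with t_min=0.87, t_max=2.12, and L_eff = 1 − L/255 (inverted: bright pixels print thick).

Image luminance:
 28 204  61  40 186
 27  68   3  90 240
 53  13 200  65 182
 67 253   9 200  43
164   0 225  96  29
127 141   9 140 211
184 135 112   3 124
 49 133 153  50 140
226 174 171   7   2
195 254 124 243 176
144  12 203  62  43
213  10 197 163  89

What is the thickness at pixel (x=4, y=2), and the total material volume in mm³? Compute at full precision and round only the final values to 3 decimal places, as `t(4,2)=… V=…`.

span = t_max - t_min = 2.12 - 0.87 = 1.250
L(4,2) = 182, L_eff = 1 - 182/255 = 0.286275 (inverted)
t(4,2) = 2.12 - 1.250·0.286275 = 1.762
Σt over all 12·5 pixels = 88069/1020 ≈ 86.3421569
V = pitch²·Σt = 1.5²·88069/1020 = 194.270

t(4,2)=1.762 V=194.270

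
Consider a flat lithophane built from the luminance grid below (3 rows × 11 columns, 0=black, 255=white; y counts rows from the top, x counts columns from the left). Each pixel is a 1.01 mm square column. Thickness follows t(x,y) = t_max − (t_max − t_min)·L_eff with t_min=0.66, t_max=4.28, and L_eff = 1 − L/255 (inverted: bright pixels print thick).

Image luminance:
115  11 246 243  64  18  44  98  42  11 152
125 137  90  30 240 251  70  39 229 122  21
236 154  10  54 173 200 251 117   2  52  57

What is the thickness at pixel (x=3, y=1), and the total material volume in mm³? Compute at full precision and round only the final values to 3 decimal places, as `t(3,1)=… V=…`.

span = t_max - t_min = 4.28 - 0.66 = 3.620
L(3,1) = 30, L_eff = 1 - 30/255 = 0.882353 (inverted)
t(3,1) = 4.28 - 3.620·0.882353 = 1.086
Σt over all 3·11 pixels = 948119/12750 ≈ 74.3622745
V = pitch²·Σt = 1.01²·948119/12750 = 75.857

t(3,1)=1.086 V=75.857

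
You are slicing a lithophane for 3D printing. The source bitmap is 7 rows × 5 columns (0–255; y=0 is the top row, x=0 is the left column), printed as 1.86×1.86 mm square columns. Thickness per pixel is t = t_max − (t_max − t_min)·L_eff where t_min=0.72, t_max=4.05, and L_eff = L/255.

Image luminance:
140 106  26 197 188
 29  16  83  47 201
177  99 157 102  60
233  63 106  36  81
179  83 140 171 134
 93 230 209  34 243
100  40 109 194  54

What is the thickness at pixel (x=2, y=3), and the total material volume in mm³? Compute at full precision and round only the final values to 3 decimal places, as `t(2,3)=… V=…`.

t(2,3)=2.666 V=302.457

span = t_max - t_min = 4.05 - 0.72 = 3.330
L(2,3) = 106, L_eff = 106/255 = 0.415686
t(2,3) = 4.05 - 3.330·0.415686 = 2.666
Σt over all 7·5 pixels = 148623/1700 ≈ 87.4252941
V = pitch²·Σt = 1.86²·148623/1700 = 302.457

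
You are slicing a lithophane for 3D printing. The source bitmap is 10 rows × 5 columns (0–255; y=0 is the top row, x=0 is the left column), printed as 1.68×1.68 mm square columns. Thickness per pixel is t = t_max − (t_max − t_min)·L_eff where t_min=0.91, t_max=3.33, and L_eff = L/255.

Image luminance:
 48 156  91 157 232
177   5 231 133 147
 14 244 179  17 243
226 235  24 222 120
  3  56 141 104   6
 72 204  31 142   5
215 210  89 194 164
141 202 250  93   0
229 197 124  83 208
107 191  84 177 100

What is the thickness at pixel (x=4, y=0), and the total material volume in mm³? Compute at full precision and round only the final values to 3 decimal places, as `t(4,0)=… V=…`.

t(4,0)=1.128 V=289.853

span = t_max - t_min = 3.33 - 0.91 = 2.420
L(4,0) = 232, L_eff = 232/255 = 0.909804
t(4,0) = 3.33 - 2.420·0.909804 = 1.128
Σt over all 10·5 pixels = 218232/2125 ≈ 102.6974118
V = pitch²·Σt = 1.68²·218232/2125 = 289.853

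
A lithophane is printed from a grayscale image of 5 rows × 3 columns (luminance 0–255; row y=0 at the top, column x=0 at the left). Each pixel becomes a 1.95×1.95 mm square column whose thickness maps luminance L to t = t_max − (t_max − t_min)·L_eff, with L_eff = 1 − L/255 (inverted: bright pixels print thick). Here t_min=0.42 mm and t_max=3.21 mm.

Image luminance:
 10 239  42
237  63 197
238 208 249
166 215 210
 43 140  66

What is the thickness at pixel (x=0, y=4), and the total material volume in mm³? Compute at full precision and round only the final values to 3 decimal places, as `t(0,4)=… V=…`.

t(0,4)=0.890 V=120.601

span = t_max - t_min = 3.21 - 0.42 = 2.790
L(0,4) = 43, L_eff = 1 - 43/255 = 0.831373 (inverted)
t(0,4) = 3.21 - 2.790·0.831373 = 0.890
Σt over all 5·3 pixels = 269589/8500 ≈ 31.7163529
V = pitch²·Σt = 1.95²·269589/8500 = 120.601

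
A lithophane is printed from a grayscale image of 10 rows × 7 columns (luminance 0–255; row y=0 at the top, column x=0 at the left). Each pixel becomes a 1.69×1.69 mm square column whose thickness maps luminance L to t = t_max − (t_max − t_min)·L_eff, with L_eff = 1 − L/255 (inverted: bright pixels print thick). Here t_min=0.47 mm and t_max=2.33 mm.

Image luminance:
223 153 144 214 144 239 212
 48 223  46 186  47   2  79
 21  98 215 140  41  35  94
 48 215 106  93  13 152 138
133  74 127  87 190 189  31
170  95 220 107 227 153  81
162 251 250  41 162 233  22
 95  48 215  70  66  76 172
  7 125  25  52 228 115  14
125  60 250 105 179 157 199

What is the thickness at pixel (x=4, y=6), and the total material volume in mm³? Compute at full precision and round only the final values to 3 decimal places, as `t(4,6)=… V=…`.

t(4,6)=1.652 V=276.398

span = t_max - t_min = 2.33 - 0.47 = 1.860
L(4,6) = 162, L_eff = 1 - 162/255 = 0.364706 (inverted)
t(4,6) = 2.33 - 1.860·0.364706 = 1.652
Σt over all 10·7 pixels = 205646/2125 ≈ 96.7745882
V = pitch²·Σt = 1.69²·205646/2125 = 276.398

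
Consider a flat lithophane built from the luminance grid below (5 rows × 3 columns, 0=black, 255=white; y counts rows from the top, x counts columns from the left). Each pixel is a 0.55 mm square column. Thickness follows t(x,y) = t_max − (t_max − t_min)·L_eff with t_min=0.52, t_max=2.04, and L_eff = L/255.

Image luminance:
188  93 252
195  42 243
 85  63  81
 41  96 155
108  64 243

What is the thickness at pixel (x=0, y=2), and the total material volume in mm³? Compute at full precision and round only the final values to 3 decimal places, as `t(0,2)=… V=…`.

span = t_max - t_min = 2.04 - 0.52 = 1.520
L(0,2) = 85, L_eff = 85/255 = 0.333333
t(0,2) = 2.04 - 1.520·0.333333 = 1.533
Σt over all 5·3 pixels = 121013/6375 ≈ 18.9824314
V = pitch²·Σt = 0.55²·121013/6375 = 5.742

t(0,2)=1.533 V=5.742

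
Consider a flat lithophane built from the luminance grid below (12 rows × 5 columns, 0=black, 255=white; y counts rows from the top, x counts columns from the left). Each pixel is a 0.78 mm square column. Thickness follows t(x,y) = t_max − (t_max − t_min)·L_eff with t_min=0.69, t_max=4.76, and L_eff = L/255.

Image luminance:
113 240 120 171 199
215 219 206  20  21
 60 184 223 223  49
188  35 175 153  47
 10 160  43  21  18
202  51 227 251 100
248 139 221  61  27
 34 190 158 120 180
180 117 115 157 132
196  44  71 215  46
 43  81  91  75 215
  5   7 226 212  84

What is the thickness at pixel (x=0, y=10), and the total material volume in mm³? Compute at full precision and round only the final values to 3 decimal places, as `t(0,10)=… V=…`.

span = t_max - t_min = 4.76 - 0.69 = 4.070
L(0,10) = 43, L_eff = 43/255 = 0.168627
t(0,10) = 4.76 - 4.070·0.168627 = 4.074
Σt over all 12·5 pixels = 2087881/12750 ≈ 163.7553725
V = pitch²·Σt = 0.78²·2087881/12750 = 99.629

t(0,10)=4.074 V=99.629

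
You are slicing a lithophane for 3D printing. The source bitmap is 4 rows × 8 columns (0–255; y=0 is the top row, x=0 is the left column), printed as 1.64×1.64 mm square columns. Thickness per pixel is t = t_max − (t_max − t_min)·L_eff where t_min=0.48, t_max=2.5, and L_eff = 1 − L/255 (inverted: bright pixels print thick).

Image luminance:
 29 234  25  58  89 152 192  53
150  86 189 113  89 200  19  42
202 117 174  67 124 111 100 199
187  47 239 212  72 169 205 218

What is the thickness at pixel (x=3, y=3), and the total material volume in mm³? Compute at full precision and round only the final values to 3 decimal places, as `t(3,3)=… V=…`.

t(3,3)=2.159 V=130.009

span = t_max - t_min = 2.5 - 0.48 = 2.020
L(3,3) = 212, L_eff = 1 - 212/255 = 0.168627 (inverted)
t(3,3) = 2.5 - 2.020·0.168627 = 2.159
Σt over all 4·8 pixels = 616303/12750 ≈ 48.3374902
V = pitch²·Σt = 1.64²·616303/12750 = 130.009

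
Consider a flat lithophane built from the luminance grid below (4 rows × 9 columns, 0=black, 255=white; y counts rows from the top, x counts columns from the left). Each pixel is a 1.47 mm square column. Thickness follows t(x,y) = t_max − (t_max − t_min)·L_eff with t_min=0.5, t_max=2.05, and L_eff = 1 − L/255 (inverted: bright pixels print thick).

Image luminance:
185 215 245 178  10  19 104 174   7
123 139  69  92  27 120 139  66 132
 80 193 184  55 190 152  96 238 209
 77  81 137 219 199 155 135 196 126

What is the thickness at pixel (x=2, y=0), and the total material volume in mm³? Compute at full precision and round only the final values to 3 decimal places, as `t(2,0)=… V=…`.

t(2,0)=1.989 V=101.497

span = t_max - t_min = 2.05 - 0.5 = 1.550
L(2,0) = 245, L_eff = 1 - 245/255 = 0.039216 (inverted)
t(2,0) = 2.05 - 1.550·0.039216 = 1.989
Σt over all 4·9 pixels = 119773/2550 ≈ 46.9698039
V = pitch²·Σt = 1.47²·119773/2550 = 101.497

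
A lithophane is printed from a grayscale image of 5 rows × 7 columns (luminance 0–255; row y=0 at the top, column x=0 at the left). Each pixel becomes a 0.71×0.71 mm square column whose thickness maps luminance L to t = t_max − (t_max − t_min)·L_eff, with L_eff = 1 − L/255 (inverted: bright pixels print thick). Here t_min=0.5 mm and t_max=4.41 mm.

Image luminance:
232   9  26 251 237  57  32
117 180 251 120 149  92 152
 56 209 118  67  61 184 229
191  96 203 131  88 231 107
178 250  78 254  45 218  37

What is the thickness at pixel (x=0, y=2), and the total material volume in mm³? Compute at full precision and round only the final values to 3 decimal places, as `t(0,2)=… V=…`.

span = t_max - t_min = 4.41 - 0.5 = 3.910
L(0,2) = 56, L_eff = 1 - 56/255 = 0.780392 (inverted)
t(0,2) = 4.41 - 3.910·0.780392 = 1.359
Σt over all 5·7 pixels = 69889/750 ≈ 93.1853333
V = pitch²·Σt = 0.71²·69889/750 = 46.975

t(0,2)=1.359 V=46.975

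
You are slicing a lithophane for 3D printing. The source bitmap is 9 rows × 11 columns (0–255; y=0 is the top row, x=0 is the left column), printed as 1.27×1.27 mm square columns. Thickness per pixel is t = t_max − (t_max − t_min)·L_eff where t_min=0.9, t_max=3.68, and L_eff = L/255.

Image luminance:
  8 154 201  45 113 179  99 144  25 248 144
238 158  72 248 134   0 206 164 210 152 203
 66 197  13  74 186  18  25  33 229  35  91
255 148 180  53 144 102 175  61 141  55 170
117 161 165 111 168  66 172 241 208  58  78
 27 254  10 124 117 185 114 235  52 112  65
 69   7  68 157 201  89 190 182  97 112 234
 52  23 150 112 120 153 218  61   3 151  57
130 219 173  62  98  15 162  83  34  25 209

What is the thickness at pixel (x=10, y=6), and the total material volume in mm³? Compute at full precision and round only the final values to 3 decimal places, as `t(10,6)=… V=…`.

t(10,6)=1.129 V=373.934

span = t_max - t_min = 3.68 - 0.9 = 2.780
L(10,6) = 234, L_eff = 234/255 = 0.917647
t(10,6) = 3.68 - 2.780·0.917647 = 1.129
Σt over all 9·11 pixels = 1477976/6375 ≈ 231.8393725
V = pitch²·Σt = 1.27²·1477976/6375 = 373.934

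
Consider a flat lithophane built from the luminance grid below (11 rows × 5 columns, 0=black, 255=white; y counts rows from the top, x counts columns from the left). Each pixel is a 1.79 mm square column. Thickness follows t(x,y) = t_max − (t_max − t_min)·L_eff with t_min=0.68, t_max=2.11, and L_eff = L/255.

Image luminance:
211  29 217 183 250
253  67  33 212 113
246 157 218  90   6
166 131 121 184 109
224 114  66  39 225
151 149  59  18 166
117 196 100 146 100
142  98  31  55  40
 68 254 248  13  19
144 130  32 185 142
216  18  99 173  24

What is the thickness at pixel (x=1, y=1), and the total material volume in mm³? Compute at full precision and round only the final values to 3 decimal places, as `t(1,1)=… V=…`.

span = t_max - t_min = 2.11 - 0.68 = 1.430
L(1,1) = 67, L_eff = 67/255 = 0.262745
t(1,1) = 2.11 - 1.430·0.262745 = 1.734
Σt over all 11·5 pixels = 489676/6375 ≈ 76.8119216
V = pitch²·Σt = 1.79²·489676/6375 = 246.113

t(1,1)=1.734 V=246.113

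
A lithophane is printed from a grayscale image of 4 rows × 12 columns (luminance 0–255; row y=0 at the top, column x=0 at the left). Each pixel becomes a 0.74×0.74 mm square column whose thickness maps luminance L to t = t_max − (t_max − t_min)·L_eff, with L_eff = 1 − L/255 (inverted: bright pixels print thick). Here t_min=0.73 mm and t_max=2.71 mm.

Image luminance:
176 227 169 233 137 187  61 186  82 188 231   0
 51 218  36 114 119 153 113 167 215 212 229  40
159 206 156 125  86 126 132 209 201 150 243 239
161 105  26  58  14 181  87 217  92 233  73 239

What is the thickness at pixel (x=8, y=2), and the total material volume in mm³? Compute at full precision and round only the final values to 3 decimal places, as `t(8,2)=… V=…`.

span = t_max - t_min = 2.71 - 0.73 = 1.980
L(8,2) = 201, L_eff = 1 - 201/255 = 0.211765 (inverted)
t(8,2) = 2.71 - 1.980·0.211765 = 2.291
Σt over all 4·12 pixels = 190983/2125 ≈ 89.8743529
V = pitch²·Σt = 0.74²·190983/2125 = 49.215

t(8,2)=2.291 V=49.215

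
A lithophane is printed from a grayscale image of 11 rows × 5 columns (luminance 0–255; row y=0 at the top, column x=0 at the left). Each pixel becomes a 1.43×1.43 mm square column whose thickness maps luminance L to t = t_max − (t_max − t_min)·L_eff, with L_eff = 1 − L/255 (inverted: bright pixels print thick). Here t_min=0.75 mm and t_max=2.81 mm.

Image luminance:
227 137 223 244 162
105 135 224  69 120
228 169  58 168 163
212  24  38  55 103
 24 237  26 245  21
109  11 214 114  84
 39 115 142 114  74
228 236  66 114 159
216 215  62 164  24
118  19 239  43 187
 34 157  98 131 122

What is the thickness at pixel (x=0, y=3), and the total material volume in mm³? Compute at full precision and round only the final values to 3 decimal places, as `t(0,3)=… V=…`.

t(0,3)=2.463 V=201.063

span = t_max - t_min = 2.81 - 0.75 = 2.060
L(0,3) = 212, L_eff = 1 - 212/255 = 0.168627 (inverted)
t(0,3) = 2.81 - 2.060·0.168627 = 2.463
Σt over all 11·5 pixels = 167151/1700 ≈ 98.3241176
V = pitch²·Σt = 1.43²·167151/1700 = 201.063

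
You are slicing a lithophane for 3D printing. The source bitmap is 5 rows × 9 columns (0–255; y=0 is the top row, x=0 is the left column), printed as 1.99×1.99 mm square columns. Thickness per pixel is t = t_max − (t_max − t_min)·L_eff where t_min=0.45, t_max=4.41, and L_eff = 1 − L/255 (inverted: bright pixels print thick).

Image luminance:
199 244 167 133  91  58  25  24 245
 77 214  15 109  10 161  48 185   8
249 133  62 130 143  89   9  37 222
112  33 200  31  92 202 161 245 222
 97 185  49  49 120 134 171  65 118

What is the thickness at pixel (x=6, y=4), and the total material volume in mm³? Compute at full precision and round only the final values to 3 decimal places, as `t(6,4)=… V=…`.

t(6,4)=3.106 V=410.621

span = t_max - t_min = 4.41 - 0.45 = 3.960
L(6,4) = 171, L_eff = 1 - 171/255 = 0.329412 (inverted)
t(6,4) = 4.41 - 3.960·0.329412 = 3.106
Σt over all 5·9 pixels = 881361/8500 ≈ 103.6895294
V = pitch²·Σt = 1.99²·881361/8500 = 410.621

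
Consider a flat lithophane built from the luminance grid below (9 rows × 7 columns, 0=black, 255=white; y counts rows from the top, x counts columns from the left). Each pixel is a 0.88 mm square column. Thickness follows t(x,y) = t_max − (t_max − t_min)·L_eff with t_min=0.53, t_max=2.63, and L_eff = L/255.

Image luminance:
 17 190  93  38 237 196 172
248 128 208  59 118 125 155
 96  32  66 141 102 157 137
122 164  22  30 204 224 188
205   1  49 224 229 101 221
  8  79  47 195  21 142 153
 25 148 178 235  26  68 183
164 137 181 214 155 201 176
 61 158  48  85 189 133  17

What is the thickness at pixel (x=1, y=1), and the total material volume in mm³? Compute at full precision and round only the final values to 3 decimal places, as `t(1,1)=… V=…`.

span = t_max - t_min = 2.63 - 0.53 = 2.100
L(1,1) = 128, L_eff = 128/255 = 0.501961
t(1,1) = 2.63 - 2.100·0.501961 = 1.576
Σt over all 9·7 pixels = 98.77
V = pitch²·Σt = 0.88²·98.77 = 76.487

t(1,1)=1.576 V=76.487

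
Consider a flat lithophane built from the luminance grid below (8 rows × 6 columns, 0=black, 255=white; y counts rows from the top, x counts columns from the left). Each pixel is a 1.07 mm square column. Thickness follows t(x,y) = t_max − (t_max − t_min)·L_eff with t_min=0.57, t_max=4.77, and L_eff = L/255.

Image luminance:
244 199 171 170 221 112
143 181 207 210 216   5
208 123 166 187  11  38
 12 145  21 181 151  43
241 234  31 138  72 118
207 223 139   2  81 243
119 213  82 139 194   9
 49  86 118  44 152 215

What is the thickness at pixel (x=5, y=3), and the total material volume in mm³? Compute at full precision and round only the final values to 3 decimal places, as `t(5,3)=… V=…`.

t(5,3)=4.062 V=139.301

span = t_max - t_min = 4.77 - 0.57 = 4.200
L(5,3) = 43, L_eff = 43/255 = 0.168627
t(5,3) = 4.77 - 4.200·0.168627 = 4.062
Σt over all 8·6 pixels = 10342/85 ≈ 121.6705882
V = pitch²·Σt = 1.07²·10342/85 = 139.301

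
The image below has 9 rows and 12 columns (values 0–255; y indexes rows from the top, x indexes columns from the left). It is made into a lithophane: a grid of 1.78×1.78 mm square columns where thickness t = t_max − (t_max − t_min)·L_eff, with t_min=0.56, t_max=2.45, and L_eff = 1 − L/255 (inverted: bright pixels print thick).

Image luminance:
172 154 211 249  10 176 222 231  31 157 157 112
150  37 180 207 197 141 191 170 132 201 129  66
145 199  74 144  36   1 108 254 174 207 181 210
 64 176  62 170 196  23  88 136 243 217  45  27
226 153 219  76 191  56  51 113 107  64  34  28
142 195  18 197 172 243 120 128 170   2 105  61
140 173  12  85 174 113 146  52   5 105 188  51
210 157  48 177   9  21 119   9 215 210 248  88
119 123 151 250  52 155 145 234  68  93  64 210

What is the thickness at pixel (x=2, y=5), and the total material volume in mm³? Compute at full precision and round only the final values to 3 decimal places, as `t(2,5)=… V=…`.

span = t_max - t_min = 2.45 - 0.56 = 1.890
L(2,5) = 18, L_eff = 1 - 18/255 = 0.929412 (inverted)
t(2,5) = 2.45 - 1.890·0.929412 = 0.693
Σt over all 9·12 pixels = 1405719/8500 ≈ 165.3787059
V = pitch²·Σt = 1.78²·1405719/8500 = 523.986

t(2,5)=0.693 V=523.986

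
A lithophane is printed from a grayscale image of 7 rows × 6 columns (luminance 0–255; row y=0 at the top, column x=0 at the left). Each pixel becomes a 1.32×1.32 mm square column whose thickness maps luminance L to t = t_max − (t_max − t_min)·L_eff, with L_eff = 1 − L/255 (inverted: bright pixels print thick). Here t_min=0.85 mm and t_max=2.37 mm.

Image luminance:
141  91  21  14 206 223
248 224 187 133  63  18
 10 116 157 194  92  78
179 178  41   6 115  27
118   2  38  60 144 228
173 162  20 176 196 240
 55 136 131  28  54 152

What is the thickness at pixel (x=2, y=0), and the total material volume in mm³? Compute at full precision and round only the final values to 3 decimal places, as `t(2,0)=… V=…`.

span = t_max - t_min = 2.37 - 0.85 = 1.520
L(2,0) = 21, L_eff = 1 - 21/255 = 0.917647 (inverted)
t(2,0) = 2.37 - 1.520·0.917647 = 0.975
Σt over all 7·6 pixels = 11009/170 ≈ 64.7588235
V = pitch²·Σt = 1.32²·11009/170 = 112.836

t(2,0)=0.975 V=112.836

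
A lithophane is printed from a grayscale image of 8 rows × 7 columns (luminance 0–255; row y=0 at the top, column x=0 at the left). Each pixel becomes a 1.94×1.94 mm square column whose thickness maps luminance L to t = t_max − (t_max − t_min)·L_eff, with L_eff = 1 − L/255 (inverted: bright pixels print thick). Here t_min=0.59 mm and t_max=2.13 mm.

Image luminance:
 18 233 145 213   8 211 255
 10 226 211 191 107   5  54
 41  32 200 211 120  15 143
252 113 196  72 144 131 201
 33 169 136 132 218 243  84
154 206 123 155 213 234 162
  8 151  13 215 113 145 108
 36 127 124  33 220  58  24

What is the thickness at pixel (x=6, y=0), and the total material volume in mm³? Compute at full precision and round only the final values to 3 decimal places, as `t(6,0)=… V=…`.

span = t_max - t_min = 2.13 - 0.59 = 1.540
L(6,0) = 255, L_eff = 1 - 255/255 = 0.000000 (inverted)
t(6,0) = 2.13 - 1.540·0.000000 = 2.130
Σt over all 8·7 pixels = 77.7
V = pitch²·Σt = 1.94²·77.7 = 292.432

t(6,0)=2.130 V=292.432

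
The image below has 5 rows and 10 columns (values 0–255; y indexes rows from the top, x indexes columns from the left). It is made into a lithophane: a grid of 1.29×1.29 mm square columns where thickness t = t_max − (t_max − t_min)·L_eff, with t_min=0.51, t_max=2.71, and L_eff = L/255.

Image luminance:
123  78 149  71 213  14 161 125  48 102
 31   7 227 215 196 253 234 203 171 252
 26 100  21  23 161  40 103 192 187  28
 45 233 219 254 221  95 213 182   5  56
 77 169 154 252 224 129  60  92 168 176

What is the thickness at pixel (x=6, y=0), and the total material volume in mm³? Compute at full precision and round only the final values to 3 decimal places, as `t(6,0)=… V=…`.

t(6,0)=1.321 V=128.174

span = t_max - t_min = 2.71 - 0.51 = 2.200
L(6,0) = 161, L_eff = 161/255 = 0.631373
t(6,0) = 2.71 - 2.200·0.631373 = 1.321
Σt over all 5·10 pixels = 196409/2550 ≈ 77.0231373
V = pitch²·Σt = 1.29²·196409/2550 = 128.174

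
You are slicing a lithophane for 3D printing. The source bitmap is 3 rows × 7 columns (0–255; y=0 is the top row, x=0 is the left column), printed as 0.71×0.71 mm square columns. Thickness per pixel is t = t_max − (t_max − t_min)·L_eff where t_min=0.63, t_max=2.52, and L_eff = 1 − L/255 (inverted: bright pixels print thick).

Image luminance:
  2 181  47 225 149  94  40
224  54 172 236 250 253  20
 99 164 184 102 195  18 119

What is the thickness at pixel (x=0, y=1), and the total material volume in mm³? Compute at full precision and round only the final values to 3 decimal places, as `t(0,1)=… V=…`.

t(0,1)=2.290 V=17.235

span = t_max - t_min = 2.52 - 0.63 = 1.890
L(0,1) = 224, L_eff = 1 - 224/255 = 0.121569 (inverted)
t(0,1) = 2.52 - 1.890·0.121569 = 2.290
Σt over all 3·7 pixels = 290619/8500 ≈ 34.1904706
V = pitch²·Σt = 0.71²·290619/8500 = 17.235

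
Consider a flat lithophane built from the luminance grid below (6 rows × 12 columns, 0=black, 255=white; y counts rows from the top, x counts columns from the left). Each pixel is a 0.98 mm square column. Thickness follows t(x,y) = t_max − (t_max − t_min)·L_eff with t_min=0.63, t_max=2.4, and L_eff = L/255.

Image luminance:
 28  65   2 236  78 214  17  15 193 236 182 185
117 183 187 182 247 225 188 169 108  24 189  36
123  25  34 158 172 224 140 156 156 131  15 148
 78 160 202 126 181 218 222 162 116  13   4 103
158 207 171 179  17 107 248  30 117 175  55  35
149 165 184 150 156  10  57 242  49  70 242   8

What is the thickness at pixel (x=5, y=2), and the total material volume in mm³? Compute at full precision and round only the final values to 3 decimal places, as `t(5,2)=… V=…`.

t(5,2)=0.845 V=103.600

span = t_max - t_min = 2.4 - 0.63 = 1.770
L(5,2) = 224, L_eff = 224/255 = 0.878431
t(5,2) = 2.4 - 1.770·0.878431 = 0.845
Σt over all 6·12 pixels = 458457/4250 ≈ 107.8722353
V = pitch²·Σt = 0.98²·458457/4250 = 103.600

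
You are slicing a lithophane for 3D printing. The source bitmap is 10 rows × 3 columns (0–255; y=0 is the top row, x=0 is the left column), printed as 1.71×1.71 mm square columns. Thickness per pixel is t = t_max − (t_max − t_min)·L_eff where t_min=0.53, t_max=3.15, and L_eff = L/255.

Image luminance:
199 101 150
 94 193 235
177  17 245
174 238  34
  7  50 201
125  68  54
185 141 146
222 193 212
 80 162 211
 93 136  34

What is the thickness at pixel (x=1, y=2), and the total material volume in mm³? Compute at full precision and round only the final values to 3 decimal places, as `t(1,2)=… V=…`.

span = t_max - t_min = 3.15 - 0.53 = 2.620
L(1,2) = 17, L_eff = 17/255 = 0.066667
t(1,2) = 3.15 - 2.620·0.066667 = 2.975
Σt over all 10·3 pixels = 328844/6375 ≈ 51.5833725
V = pitch²·Σt = 1.71²·328844/6375 = 150.835

t(1,2)=2.975 V=150.835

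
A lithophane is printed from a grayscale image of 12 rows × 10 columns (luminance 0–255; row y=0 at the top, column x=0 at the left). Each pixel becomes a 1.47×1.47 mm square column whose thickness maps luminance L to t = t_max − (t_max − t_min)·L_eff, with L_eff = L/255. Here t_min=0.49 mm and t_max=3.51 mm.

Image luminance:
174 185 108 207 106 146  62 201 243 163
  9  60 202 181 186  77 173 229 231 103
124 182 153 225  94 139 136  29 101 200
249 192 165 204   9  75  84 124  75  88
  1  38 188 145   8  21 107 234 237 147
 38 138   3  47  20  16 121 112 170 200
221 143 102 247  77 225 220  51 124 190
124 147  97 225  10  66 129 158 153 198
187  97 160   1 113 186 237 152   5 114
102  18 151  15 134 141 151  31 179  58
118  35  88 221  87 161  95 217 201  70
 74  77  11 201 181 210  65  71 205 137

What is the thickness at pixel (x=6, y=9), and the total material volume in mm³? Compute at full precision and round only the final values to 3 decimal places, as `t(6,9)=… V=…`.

span = t_max - t_min = 3.51 - 0.49 = 3.020
L(6,9) = 151, L_eff = 151/255 = 0.592157
t(6,9) = 3.51 - 3.020·0.592157 = 1.722
Σt over all 12·10 pixels = 3052601/12750 ≈ 239.4196863
V = pitch²·Σt = 1.47²·3052601/12750 = 517.362

t(6,9)=1.722 V=517.362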